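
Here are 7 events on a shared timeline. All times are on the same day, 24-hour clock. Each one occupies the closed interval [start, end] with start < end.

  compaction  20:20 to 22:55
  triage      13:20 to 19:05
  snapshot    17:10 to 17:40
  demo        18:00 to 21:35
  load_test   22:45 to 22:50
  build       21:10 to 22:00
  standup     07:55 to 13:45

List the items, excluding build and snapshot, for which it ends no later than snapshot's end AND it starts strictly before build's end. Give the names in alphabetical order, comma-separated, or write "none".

standup

Conditions: its end is no later than snapshot's end (X.end <= 17:40) AND its start is strictly before build's end (X.start < 22:00).
compaction: end 22:55 <= 17:40? ✗; start 20:20 < 22:00? ✓ → no.
demo: end 21:35 <= 17:40? ✗; start 18:00 < 22:00? ✓ → no.
load_test: end 22:50 <= 17:40? ✗; start 22:45 < 22:00? ✗ → no.
standup: end 13:45 <= 17:40? ✓; start 07:55 < 22:00? ✓ → yes.
triage: end 19:05 <= 17:40? ✗; start 13:20 < 22:00? ✓ → no.
Result: standup.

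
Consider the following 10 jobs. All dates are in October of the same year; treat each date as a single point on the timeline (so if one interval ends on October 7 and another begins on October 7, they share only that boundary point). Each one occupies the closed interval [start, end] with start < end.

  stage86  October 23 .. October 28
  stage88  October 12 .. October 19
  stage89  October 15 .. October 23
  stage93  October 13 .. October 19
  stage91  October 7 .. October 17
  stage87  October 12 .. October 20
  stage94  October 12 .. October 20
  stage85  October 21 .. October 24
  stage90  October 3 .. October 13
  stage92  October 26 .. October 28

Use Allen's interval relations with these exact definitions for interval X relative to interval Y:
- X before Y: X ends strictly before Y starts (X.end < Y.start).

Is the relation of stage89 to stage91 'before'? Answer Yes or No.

No

stage89 = [October 15, October 23], stage91 = [October 7, October 17].
Actual relation of stage89 to stage91: overlapped-by.
Asked whether 'before' holds → No.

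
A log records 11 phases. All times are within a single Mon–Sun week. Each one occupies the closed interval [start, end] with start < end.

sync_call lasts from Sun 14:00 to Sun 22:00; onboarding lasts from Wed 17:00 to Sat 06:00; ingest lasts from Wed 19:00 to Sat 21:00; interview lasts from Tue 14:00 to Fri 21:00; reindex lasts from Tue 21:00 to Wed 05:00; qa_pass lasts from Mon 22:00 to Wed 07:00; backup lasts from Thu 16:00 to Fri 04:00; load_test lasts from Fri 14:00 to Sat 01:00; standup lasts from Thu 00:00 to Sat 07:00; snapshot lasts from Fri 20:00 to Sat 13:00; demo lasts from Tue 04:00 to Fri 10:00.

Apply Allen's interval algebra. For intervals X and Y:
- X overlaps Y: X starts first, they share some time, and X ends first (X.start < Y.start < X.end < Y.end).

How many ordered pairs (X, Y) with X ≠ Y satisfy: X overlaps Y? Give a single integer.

Checking all 110 ordered pairs for relation 'overlaps'; matching pairs in alphabetical order:
(demo, ingest): demo overlaps ingest ✓
(demo, interview): demo overlaps interview ✓
(demo, onboarding): demo overlaps onboarding ✓
(demo, standup): demo overlaps standup ✓
(interview, ingest): interview overlaps ingest ✓
(interview, load_test): interview overlaps load_test ✓
(interview, onboarding): interview overlaps onboarding ✓
(interview, snapshot): interview overlaps snapshot ✓
(interview, standup): interview overlaps standup ✓
(load_test, snapshot): load_test overlaps snapshot ✓
(onboarding, ingest): onboarding overlaps ingest ✓
(onboarding, snapshot): onboarding overlaps snapshot ✓
(onboarding, standup): onboarding overlaps standup ✓
(qa_pass, demo): qa_pass overlaps demo ✓
(qa_pass, interview): qa_pass overlaps interview ✓
(standup, snapshot): standup overlaps snapshot ✓
Count: 16.

16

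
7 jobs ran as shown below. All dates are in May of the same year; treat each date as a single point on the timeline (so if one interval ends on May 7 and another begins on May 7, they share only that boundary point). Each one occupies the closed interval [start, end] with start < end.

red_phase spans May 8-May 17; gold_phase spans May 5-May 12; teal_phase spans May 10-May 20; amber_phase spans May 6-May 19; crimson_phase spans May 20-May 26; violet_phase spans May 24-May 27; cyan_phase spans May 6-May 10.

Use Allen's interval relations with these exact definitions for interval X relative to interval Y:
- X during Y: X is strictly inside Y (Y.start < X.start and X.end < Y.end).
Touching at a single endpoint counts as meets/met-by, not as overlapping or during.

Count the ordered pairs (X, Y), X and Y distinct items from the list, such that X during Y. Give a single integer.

2

Checking all 42 ordered pairs for relation 'during'; matching pairs in alphabetical order:
(cyan_phase, gold_phase): cyan_phase during gold_phase ✓
(red_phase, amber_phase): red_phase during amber_phase ✓
Count: 2.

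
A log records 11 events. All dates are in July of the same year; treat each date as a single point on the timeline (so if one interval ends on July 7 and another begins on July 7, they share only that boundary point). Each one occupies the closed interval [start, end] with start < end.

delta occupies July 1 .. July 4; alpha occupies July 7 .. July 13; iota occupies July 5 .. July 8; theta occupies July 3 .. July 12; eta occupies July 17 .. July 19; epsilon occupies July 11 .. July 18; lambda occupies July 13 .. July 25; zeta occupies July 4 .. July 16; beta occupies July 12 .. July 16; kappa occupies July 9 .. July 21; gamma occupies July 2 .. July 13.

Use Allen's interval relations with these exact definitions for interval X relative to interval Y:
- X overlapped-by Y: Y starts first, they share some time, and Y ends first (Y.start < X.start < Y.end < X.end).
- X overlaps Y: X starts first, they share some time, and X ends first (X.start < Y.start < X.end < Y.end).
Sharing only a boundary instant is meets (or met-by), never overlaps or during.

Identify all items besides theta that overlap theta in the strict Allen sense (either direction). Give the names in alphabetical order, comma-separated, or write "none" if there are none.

Target theta = [July 3, July 12].
alpha [July 7, July 13] → overlapped-by → yes.
beta [July 12, July 16] → met-by → no.
delta [July 1, July 4] → overlaps → yes.
epsilon [July 11, July 18] → overlapped-by → yes.
eta [July 17, July 19] → after → no.
gamma [July 2, July 13] → contains → no.
iota [July 5, July 8] → during → no.
kappa [July 9, July 21] → overlapped-by → yes.
lambda [July 13, July 25] → after → no.
zeta [July 4, July 16] → overlapped-by → yes.
Result: alpha, delta, epsilon, kappa, zeta.

alpha, delta, epsilon, kappa, zeta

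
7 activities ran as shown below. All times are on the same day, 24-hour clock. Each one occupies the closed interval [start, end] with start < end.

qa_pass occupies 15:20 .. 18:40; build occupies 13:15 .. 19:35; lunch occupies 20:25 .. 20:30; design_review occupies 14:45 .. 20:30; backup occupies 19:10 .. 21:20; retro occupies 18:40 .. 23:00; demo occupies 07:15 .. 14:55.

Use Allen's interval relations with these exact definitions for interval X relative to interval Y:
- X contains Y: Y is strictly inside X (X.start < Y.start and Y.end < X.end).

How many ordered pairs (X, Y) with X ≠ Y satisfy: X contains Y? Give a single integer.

Checking all 42 ordered pairs for relation 'contains'; matching pairs in alphabetical order:
(backup, lunch): backup contains lunch ✓
(build, qa_pass): build contains qa_pass ✓
(design_review, qa_pass): design_review contains qa_pass ✓
(retro, backup): retro contains backup ✓
(retro, lunch): retro contains lunch ✓
Count: 5.

5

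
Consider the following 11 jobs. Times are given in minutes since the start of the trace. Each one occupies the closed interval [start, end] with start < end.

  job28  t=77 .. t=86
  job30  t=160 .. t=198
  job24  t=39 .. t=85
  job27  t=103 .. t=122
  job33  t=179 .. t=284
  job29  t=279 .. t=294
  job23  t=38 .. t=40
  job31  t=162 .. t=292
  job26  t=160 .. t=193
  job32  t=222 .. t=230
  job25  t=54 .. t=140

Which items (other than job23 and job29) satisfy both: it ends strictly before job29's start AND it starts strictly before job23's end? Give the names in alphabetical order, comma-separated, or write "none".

Conditions: its end is strictly before job29's start (X.end < t=279) AND its start is strictly before job23's end (X.start < t=40).
job24: end t=85 < t=279? ✓; start t=39 < t=40? ✓ → yes.
job25: end t=140 < t=279? ✓; start t=54 < t=40? ✗ → no.
job26: end t=193 < t=279? ✓; start t=160 < t=40? ✗ → no.
job27: end t=122 < t=279? ✓; start t=103 < t=40? ✗ → no.
job28: end t=86 < t=279? ✓; start t=77 < t=40? ✗ → no.
job30: end t=198 < t=279? ✓; start t=160 < t=40? ✗ → no.
job31: end t=292 < t=279? ✗; start t=162 < t=40? ✗ → no.
job32: end t=230 < t=279? ✓; start t=222 < t=40? ✗ → no.
job33: end t=284 < t=279? ✗; start t=179 < t=40? ✗ → no.
Result: job24.

job24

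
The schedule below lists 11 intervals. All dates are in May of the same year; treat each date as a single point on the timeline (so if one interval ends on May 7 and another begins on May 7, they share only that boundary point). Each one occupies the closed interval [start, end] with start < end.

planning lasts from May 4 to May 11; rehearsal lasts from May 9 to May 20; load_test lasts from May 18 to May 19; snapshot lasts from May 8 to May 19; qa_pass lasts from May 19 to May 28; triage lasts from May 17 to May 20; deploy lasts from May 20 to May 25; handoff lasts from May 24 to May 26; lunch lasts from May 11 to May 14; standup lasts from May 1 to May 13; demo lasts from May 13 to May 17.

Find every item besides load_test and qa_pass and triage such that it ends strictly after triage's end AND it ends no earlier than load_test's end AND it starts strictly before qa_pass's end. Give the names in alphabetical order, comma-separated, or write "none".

deploy, handoff

Conditions: its end is strictly after triage's end (X.end > May 20) AND its end is no earlier than load_test's end (X.end >= May 19) AND its start is strictly before qa_pass's end (X.start < May 28).
demo: end May 17 > May 20? ✗; end May 17 >= May 19? ✗; start May 13 < May 28? ✓ → no.
deploy: end May 25 > May 20? ✓; end May 25 >= May 19? ✓; start May 20 < May 28? ✓ → yes.
handoff: end May 26 > May 20? ✓; end May 26 >= May 19? ✓; start May 24 < May 28? ✓ → yes.
lunch: end May 14 > May 20? ✗; end May 14 >= May 19? ✗; start May 11 < May 28? ✓ → no.
planning: end May 11 > May 20? ✗; end May 11 >= May 19? ✗; start May 4 < May 28? ✓ → no.
rehearsal: end May 20 > May 20? ✗; end May 20 >= May 19? ✓; start May 9 < May 28? ✓ → no.
snapshot: end May 19 > May 20? ✗; end May 19 >= May 19? ✓; start May 8 < May 28? ✓ → no.
standup: end May 13 > May 20? ✗; end May 13 >= May 19? ✗; start May 1 < May 28? ✓ → no.
Result: deploy, handoff.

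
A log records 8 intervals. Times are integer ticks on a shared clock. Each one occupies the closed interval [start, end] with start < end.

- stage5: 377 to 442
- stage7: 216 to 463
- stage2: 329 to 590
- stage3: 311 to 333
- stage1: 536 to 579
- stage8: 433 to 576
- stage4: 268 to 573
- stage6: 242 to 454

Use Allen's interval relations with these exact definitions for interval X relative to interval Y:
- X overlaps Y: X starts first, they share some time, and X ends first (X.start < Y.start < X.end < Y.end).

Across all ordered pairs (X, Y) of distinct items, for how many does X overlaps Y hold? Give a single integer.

12

Checking all 56 ordered pairs for relation 'overlaps'; matching pairs in alphabetical order:
(stage3, stage2): stage3 overlaps stage2 ✓
(stage4, stage1): stage4 overlaps stage1 ✓
(stage4, stage2): stage4 overlaps stage2 ✓
(stage4, stage8): stage4 overlaps stage8 ✓
(stage5, stage8): stage5 overlaps stage8 ✓
(stage6, stage2): stage6 overlaps stage2 ✓
(stage6, stage4): stage6 overlaps stage4 ✓
(stage6, stage8): stage6 overlaps stage8 ✓
(stage7, stage2): stage7 overlaps stage2 ✓
(stage7, stage4): stage7 overlaps stage4 ✓
(stage7, stage8): stage7 overlaps stage8 ✓
(stage8, stage1): stage8 overlaps stage1 ✓
Count: 12.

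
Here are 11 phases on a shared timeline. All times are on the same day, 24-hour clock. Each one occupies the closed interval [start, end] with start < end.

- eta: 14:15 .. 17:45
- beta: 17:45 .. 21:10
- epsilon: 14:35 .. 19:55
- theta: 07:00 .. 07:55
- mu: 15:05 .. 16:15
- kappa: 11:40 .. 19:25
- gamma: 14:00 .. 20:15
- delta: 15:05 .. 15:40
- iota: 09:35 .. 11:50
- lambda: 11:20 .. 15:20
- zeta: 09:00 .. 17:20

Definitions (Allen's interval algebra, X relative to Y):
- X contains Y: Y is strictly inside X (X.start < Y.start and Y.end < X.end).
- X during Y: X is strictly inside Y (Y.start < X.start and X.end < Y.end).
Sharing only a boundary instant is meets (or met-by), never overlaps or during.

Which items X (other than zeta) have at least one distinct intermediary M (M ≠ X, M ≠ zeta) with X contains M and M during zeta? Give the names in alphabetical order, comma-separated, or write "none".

Target zeta = [09:00, 17:20].
Intermediaries M with M during zeta: delta, iota, lambda, mu.
Via delta — items with X contains delta: epsilon, eta, gamma, kappa.
Via iota — items with X contains iota: none.
Via lambda — items with X contains lambda: none.
Via mu — items with X contains mu: epsilon, eta, gamma, kappa.
Union: epsilon, eta, gamma, kappa.

epsilon, eta, gamma, kappa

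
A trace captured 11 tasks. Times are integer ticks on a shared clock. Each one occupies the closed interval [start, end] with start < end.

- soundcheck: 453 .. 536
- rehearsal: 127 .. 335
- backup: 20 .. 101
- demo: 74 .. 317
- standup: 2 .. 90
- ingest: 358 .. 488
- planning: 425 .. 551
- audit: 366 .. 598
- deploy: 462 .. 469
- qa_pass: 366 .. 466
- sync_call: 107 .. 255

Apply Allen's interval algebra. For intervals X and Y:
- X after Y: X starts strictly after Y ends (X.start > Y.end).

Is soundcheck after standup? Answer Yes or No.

Yes

soundcheck = [453, 536], standup = [2, 90].
Actual relation of soundcheck to standup: after.
Asked whether 'after' holds → Yes.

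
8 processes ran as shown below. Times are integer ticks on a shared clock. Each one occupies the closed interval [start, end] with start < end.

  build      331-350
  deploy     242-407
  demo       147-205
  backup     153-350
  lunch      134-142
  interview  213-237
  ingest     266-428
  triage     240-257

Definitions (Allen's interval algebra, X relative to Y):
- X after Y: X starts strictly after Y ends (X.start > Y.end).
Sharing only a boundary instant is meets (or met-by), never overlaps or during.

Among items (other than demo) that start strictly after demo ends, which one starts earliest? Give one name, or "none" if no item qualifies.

Target demo = [147, 205].
backup [153, 350] → overlapped-by → excluded.
build [331, 350] → after → candidate.
deploy [242, 407] → after → candidate.
ingest [266, 428] → after → candidate.
interview [213, 237] → after → candidate.
lunch [134, 142] → before → excluded.
triage [240, 257] → after → candidate.
Among candidates, earliest start is 213 → interview.

interview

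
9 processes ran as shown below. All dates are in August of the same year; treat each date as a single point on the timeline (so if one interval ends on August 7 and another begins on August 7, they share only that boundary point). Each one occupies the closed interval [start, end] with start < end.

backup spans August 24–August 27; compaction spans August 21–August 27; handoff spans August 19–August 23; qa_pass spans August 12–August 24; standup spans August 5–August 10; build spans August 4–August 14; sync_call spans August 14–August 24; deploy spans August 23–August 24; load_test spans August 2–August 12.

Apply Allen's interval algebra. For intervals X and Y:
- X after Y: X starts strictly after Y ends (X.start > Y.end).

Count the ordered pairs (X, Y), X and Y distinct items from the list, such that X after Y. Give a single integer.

16

Checking all 72 ordered pairs for relation 'after'; matching pairs in alphabetical order:
(backup, build): backup after build ✓
(backup, handoff): backup after handoff ✓
(backup, load_test): backup after load_test ✓
(backup, standup): backup after standup ✓
(compaction, build): compaction after build ✓
(compaction, load_test): compaction after load_test ✓
(compaction, standup): compaction after standup ✓
(deploy, build): deploy after build ✓
(deploy, load_test): deploy after load_test ✓
(deploy, standup): deploy after standup ✓
(handoff, build): handoff after build ✓
(handoff, load_test): handoff after load_test ✓
(handoff, standup): handoff after standup ✓
(qa_pass, standup): qa_pass after standup ✓
(sync_call, load_test): sync_call after load_test ✓
(sync_call, standup): sync_call after standup ✓
Count: 16.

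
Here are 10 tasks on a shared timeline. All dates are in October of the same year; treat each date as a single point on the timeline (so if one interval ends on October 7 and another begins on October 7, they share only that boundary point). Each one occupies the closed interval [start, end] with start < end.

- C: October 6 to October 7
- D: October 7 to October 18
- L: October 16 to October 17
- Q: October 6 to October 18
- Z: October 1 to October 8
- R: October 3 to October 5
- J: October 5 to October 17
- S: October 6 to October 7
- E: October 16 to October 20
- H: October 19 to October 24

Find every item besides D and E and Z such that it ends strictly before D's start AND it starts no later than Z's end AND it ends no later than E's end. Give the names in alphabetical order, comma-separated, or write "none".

R

Conditions: its end is strictly before D's start (X.end < October 7) AND its start is no later than Z's end (X.start <= October 8) AND its end is no later than E's end (X.end <= October 20).
C: end October 7 < October 7? ✗; start October 6 <= October 8? ✓; end October 7 <= October 20? ✓ → no.
H: end October 24 < October 7? ✗; start October 19 <= October 8? ✗; end October 24 <= October 20? ✗ → no.
J: end October 17 < October 7? ✗; start October 5 <= October 8? ✓; end October 17 <= October 20? ✓ → no.
L: end October 17 < October 7? ✗; start October 16 <= October 8? ✗; end October 17 <= October 20? ✓ → no.
Q: end October 18 < October 7? ✗; start October 6 <= October 8? ✓; end October 18 <= October 20? ✓ → no.
R: end October 5 < October 7? ✓; start October 3 <= October 8? ✓; end October 5 <= October 20? ✓ → yes.
S: end October 7 < October 7? ✗; start October 6 <= October 8? ✓; end October 7 <= October 20? ✓ → no.
Result: R.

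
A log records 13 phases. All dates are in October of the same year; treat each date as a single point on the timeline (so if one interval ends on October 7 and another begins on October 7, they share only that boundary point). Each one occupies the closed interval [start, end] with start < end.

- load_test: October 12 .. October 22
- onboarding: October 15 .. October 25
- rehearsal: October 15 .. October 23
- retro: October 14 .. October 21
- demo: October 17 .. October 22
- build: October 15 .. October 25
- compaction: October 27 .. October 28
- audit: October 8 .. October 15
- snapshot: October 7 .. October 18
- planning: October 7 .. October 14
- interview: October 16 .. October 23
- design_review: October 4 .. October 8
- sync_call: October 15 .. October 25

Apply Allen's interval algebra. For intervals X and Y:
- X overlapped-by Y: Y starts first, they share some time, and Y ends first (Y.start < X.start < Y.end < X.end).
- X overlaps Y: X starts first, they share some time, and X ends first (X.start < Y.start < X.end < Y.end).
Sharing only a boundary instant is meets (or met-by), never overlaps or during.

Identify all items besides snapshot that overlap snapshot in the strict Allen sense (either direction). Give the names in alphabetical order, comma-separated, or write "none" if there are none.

Target snapshot = [October 7, October 18].
audit [October 8, October 15] → during → no.
build [October 15, October 25] → overlapped-by → yes.
compaction [October 27, October 28] → after → no.
demo [October 17, October 22] → overlapped-by → yes.
design_review [October 4, October 8] → overlaps → yes.
interview [October 16, October 23] → overlapped-by → yes.
load_test [October 12, October 22] → overlapped-by → yes.
onboarding [October 15, October 25] → overlapped-by → yes.
planning [October 7, October 14] → starts → no.
rehearsal [October 15, October 23] → overlapped-by → yes.
retro [October 14, October 21] → overlapped-by → yes.
sync_call [October 15, October 25] → overlapped-by → yes.
Result: build, demo, design_review, interview, load_test, onboarding, rehearsal, retro, sync_call.

build, demo, design_review, interview, load_test, onboarding, rehearsal, retro, sync_call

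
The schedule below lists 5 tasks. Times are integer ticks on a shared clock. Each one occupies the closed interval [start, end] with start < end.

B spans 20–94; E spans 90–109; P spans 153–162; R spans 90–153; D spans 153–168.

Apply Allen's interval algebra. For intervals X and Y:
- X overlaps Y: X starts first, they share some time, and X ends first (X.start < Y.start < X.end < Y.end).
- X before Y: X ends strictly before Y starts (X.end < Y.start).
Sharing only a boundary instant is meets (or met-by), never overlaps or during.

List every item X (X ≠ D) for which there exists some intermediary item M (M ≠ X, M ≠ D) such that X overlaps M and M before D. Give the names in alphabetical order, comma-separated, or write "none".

Target D = [153, 168].
Intermediaries M with M before D: B, E.
Via B — items with X overlaps B: none.
Via E — items with X overlaps E: B.
Union: B.

B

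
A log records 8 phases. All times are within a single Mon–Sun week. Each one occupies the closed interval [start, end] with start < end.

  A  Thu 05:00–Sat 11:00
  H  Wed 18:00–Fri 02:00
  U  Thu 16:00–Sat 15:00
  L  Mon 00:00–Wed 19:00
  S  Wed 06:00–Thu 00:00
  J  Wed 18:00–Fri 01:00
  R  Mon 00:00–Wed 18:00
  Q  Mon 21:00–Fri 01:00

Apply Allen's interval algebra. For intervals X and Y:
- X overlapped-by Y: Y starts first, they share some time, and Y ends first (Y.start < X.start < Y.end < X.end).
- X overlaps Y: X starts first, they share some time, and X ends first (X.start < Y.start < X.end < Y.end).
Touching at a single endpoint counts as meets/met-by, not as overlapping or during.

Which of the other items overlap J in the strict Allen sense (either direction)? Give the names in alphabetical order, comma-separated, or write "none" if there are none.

Target J = [Wed 18:00, Fri 01:00].
A [Thu 05:00, Sat 11:00] → overlapped-by → yes.
H [Wed 18:00, Fri 02:00] → started-by → no.
L [Mon 00:00, Wed 19:00] → overlaps → yes.
Q [Mon 21:00, Fri 01:00] → finished-by → no.
R [Mon 00:00, Wed 18:00] → meets → no.
S [Wed 06:00, Thu 00:00] → overlaps → yes.
U [Thu 16:00, Sat 15:00] → overlapped-by → yes.
Result: A, L, S, U.

A, L, S, U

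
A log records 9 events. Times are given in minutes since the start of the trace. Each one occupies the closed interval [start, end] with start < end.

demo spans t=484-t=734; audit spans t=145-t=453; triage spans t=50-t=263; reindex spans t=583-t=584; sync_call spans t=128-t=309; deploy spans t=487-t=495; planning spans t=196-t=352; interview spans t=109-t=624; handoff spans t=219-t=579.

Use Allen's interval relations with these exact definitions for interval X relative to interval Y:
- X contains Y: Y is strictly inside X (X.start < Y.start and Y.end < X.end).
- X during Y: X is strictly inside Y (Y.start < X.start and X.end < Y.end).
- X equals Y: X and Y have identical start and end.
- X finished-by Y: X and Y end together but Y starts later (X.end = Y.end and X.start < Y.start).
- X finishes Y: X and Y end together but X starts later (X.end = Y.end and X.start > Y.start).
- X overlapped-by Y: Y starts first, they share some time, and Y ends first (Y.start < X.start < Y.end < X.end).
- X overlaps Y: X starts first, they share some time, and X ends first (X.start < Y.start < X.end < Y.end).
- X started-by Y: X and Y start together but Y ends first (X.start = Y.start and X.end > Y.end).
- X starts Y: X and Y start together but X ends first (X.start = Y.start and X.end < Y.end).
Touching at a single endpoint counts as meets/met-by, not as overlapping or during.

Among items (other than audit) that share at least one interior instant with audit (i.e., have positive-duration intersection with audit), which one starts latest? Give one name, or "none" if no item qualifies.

handoff

Target audit = [t=145, t=453].
demo [t=484, t=734] → after → excluded.
deploy [t=487, t=495] → after → excluded.
handoff [t=219, t=579] → overlapped-by → candidate.
interview [t=109, t=624] → contains → candidate.
planning [t=196, t=352] → during → candidate.
reindex [t=583, t=584] → after → excluded.
sync_call [t=128, t=309] → overlaps → candidate.
triage [t=50, t=263] → overlaps → candidate.
Among candidates, latest start is t=219 → handoff.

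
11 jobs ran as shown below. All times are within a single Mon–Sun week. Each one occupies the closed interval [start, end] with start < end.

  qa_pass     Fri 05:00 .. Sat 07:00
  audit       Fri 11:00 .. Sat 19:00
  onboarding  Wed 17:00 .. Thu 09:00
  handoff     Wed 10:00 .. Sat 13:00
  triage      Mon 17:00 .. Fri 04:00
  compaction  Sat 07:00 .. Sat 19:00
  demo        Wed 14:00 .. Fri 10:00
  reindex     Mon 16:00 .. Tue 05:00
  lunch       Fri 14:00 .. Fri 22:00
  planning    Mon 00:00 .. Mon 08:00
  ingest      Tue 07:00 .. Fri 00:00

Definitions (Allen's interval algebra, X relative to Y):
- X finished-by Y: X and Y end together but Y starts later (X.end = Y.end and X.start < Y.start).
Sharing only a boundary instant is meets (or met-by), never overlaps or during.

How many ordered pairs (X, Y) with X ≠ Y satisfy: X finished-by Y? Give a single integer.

Checking all 110 ordered pairs for relation 'finished-by'; matching pairs in alphabetical order:
(audit, compaction): audit finished-by compaction ✓
Count: 1.

1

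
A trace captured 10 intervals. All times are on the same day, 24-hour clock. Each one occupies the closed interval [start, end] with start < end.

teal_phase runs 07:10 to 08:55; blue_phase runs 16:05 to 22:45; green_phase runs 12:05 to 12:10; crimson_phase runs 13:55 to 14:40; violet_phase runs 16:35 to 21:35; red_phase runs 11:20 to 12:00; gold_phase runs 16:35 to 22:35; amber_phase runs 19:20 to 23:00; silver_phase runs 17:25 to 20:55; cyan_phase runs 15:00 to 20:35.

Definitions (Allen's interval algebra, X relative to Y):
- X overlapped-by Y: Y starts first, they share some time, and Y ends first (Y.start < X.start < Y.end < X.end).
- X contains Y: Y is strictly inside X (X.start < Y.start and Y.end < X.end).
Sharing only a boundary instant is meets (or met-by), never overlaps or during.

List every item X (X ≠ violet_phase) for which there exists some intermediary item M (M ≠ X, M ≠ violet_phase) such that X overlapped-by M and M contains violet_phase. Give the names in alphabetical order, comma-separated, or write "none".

amber_phase

Target violet_phase = [16:35, 21:35].
Intermediaries M with M contains violet_phase: blue_phase.
Via blue_phase — items with X overlapped-by blue_phase: amber_phase.
Union: amber_phase.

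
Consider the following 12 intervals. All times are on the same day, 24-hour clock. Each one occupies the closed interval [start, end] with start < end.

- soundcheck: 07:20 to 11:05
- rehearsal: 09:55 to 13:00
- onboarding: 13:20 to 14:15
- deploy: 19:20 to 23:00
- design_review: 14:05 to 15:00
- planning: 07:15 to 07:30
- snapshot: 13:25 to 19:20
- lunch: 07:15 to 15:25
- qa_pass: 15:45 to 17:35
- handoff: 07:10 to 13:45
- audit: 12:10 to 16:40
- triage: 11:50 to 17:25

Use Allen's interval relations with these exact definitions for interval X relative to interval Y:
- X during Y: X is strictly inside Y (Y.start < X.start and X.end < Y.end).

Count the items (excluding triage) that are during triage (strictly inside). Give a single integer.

Target triage = [11:50, 17:25].
audit [12:10, 16:40] → during → counts.
deploy [19:20, 23:00] → after → no.
design_review [14:05, 15:00] → during → counts.
handoff [07:10, 13:45] → overlaps → no.
lunch [07:15, 15:25] → overlaps → no.
onboarding [13:20, 14:15] → during → counts.
planning [07:15, 07:30] → before → no.
qa_pass [15:45, 17:35] → overlapped-by → no.
rehearsal [09:55, 13:00] → overlaps → no.
snapshot [13:25, 19:20] → overlapped-by → no.
soundcheck [07:20, 11:05] → before → no.
Total: 3.

3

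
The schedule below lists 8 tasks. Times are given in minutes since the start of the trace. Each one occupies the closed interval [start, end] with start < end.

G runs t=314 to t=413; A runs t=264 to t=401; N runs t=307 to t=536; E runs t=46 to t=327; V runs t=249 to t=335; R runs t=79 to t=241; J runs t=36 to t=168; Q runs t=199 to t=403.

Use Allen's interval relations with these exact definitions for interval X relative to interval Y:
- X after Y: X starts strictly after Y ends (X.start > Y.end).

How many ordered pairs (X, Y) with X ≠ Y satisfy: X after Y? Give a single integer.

Checking all 56 ordered pairs for relation 'after'; matching pairs in alphabetical order:
(A, J): A after J ✓
(A, R): A after R ✓
(G, J): G after J ✓
(G, R): G after R ✓
(N, J): N after J ✓
(N, R): N after R ✓
(Q, J): Q after J ✓
(V, J): V after J ✓
(V, R): V after R ✓
Count: 9.

9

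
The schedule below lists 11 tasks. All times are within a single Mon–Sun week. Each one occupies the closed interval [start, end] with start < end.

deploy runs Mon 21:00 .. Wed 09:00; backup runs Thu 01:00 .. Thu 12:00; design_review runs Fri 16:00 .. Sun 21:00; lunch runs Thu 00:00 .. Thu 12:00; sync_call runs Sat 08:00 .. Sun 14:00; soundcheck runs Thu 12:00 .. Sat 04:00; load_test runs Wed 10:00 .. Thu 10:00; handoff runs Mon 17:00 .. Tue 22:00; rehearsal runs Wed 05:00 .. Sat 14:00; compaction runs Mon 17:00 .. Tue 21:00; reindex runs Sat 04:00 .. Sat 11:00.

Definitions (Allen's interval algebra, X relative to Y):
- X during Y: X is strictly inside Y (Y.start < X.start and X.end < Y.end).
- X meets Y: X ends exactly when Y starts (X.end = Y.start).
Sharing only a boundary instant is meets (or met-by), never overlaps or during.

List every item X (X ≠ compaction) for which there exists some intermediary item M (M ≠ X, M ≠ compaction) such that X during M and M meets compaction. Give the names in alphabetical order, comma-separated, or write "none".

Target compaction = [Mon 17:00, Tue 21:00].
Intermediaries M with M meets compaction: none.
Union: none.

none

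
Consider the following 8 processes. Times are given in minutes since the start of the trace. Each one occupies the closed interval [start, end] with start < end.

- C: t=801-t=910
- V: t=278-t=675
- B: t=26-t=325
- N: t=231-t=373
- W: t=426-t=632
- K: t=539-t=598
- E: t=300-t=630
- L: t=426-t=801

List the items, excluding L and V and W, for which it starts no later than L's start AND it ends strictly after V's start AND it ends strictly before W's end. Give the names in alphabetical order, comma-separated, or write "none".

Conditions: its start is no later than L's start (X.start <= t=426) AND its end is strictly after V's start (X.end > t=278) AND its end is strictly before W's end (X.end < t=632).
B: start t=26 <= t=426? ✓; end t=325 > t=278? ✓; end t=325 < t=632? ✓ → yes.
C: start t=801 <= t=426? ✗; end t=910 > t=278? ✓; end t=910 < t=632? ✗ → no.
E: start t=300 <= t=426? ✓; end t=630 > t=278? ✓; end t=630 < t=632? ✓ → yes.
K: start t=539 <= t=426? ✗; end t=598 > t=278? ✓; end t=598 < t=632? ✓ → no.
N: start t=231 <= t=426? ✓; end t=373 > t=278? ✓; end t=373 < t=632? ✓ → yes.
Result: B, E, N.

B, E, N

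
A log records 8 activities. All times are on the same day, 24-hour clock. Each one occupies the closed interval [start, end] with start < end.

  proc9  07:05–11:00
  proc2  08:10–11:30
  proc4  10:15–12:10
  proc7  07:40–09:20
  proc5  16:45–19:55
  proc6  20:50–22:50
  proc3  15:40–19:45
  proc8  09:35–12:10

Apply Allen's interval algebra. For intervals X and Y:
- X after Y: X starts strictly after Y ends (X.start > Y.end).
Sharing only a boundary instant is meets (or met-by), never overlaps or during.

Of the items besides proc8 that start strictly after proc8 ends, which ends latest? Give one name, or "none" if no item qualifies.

Target proc8 = [09:35, 12:10].
proc2 [08:10, 11:30] → overlaps → excluded.
proc3 [15:40, 19:45] → after → candidate.
proc4 [10:15, 12:10] → finishes → excluded.
proc5 [16:45, 19:55] → after → candidate.
proc6 [20:50, 22:50] → after → candidate.
proc7 [07:40, 09:20] → before → excluded.
proc9 [07:05, 11:00] → overlaps → excluded.
Among candidates, latest end is 22:50 → proc6.

proc6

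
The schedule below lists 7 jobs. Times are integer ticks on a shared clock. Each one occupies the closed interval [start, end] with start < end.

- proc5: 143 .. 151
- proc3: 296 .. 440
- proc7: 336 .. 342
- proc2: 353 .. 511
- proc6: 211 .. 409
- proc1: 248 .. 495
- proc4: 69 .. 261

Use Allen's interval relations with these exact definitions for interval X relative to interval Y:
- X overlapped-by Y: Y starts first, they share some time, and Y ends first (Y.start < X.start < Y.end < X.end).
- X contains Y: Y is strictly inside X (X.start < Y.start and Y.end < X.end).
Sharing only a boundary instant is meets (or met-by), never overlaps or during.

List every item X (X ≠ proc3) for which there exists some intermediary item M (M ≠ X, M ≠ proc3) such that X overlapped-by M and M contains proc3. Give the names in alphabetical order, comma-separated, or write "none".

Target proc3 = [296, 440].
Intermediaries M with M contains proc3: proc1.
Via proc1 — items with X overlapped-by proc1: proc2.
Union: proc2.

proc2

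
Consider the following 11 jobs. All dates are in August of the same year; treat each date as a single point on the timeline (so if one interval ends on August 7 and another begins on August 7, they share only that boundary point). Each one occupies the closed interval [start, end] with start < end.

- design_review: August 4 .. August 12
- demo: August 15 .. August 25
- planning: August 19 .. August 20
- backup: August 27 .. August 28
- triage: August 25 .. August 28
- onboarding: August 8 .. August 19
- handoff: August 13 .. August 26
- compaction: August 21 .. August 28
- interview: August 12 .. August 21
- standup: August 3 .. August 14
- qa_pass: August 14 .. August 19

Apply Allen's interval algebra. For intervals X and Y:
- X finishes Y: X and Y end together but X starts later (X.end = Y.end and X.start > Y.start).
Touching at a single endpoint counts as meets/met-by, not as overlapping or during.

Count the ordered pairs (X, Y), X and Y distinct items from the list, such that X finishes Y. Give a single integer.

4

Checking all 110 ordered pairs for relation 'finishes'; matching pairs in alphabetical order:
(backup, compaction): backup finishes compaction ✓
(backup, triage): backup finishes triage ✓
(qa_pass, onboarding): qa_pass finishes onboarding ✓
(triage, compaction): triage finishes compaction ✓
Count: 4.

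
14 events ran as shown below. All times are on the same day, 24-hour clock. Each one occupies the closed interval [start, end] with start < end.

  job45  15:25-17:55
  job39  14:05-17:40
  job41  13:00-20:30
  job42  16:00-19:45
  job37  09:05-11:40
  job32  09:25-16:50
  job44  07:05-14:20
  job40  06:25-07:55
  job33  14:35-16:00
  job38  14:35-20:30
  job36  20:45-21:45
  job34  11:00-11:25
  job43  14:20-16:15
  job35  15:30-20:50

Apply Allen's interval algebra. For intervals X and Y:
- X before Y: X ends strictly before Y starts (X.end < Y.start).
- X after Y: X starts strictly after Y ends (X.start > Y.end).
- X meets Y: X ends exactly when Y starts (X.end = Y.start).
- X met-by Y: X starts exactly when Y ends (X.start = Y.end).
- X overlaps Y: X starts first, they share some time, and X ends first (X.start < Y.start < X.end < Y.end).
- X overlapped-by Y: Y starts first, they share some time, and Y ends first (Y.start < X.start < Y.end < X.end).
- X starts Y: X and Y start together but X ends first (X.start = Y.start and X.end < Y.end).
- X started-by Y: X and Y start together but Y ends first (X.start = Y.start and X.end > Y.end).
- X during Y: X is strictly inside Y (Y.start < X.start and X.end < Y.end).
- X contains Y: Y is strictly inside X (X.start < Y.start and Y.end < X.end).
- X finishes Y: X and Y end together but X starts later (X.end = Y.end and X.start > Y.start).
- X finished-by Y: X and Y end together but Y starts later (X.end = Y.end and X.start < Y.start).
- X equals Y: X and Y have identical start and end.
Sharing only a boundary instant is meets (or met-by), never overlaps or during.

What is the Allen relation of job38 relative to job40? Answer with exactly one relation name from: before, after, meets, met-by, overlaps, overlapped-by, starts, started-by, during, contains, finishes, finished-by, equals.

after

job38 = [14:35, 20:30]; job40 = [06:25, 07:55].
Compare endpoints: job38.start > job40.start, job38.start > job40.end, job38.end > job40.start, job38.end > job40.end.
That pattern is 'after'.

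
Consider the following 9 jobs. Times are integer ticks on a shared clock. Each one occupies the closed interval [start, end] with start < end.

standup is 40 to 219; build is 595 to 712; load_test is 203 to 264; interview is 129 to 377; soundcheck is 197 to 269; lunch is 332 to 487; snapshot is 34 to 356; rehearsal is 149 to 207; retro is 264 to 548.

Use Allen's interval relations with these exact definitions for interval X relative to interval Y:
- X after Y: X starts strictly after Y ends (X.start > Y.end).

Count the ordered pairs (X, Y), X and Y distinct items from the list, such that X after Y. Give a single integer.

Checking all 72 ordered pairs for relation 'after'; matching pairs in alphabetical order:
(build, interview): build after interview ✓
(build, load_test): build after load_test ✓
(build, lunch): build after lunch ✓
(build, rehearsal): build after rehearsal ✓
(build, retro): build after retro ✓
(build, snapshot): build after snapshot ✓
(build, soundcheck): build after soundcheck ✓
(build, standup): build after standup ✓
(lunch, load_test): lunch after load_test ✓
(lunch, rehearsal): lunch after rehearsal ✓
(lunch, soundcheck): lunch after soundcheck ✓
(lunch, standup): lunch after standup ✓
(retro, rehearsal): retro after rehearsal ✓
(retro, standup): retro after standup ✓
Count: 14.

14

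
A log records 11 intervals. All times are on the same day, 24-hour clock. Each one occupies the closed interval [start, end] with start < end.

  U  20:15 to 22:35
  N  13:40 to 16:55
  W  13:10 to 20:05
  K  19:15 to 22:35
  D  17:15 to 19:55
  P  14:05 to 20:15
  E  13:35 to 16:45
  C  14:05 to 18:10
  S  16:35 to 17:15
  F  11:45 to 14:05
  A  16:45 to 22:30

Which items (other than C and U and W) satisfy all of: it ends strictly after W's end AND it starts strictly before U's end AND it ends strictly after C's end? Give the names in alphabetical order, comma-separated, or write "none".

Conditions: its end is strictly after W's end (X.end > 20:05) AND its start is strictly before U's end (X.start < 22:35) AND its end is strictly after C's end (X.end > 18:10).
A: end 22:30 > 20:05? ✓; start 16:45 < 22:35? ✓; end 22:30 > 18:10? ✓ → yes.
D: end 19:55 > 20:05? ✗; start 17:15 < 22:35? ✓; end 19:55 > 18:10? ✓ → no.
E: end 16:45 > 20:05? ✗; start 13:35 < 22:35? ✓; end 16:45 > 18:10? ✗ → no.
F: end 14:05 > 20:05? ✗; start 11:45 < 22:35? ✓; end 14:05 > 18:10? ✗ → no.
K: end 22:35 > 20:05? ✓; start 19:15 < 22:35? ✓; end 22:35 > 18:10? ✓ → yes.
N: end 16:55 > 20:05? ✗; start 13:40 < 22:35? ✓; end 16:55 > 18:10? ✗ → no.
P: end 20:15 > 20:05? ✓; start 14:05 < 22:35? ✓; end 20:15 > 18:10? ✓ → yes.
S: end 17:15 > 20:05? ✗; start 16:35 < 22:35? ✓; end 17:15 > 18:10? ✗ → no.
Result: A, K, P.

A, K, P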